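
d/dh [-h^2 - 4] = -2*h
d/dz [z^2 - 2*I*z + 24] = 2*z - 2*I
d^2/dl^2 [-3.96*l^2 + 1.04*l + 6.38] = -7.92000000000000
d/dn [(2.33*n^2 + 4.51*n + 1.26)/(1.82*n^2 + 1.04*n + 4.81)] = (-5.785*n^2 + 17.8282*n + 20.3827)/(3.3124*n^4 + 3.7856*n^3 + 18.59*n^2 + 10.0048*n + 23.1361)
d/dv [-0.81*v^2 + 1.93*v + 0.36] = 1.93 - 1.62*v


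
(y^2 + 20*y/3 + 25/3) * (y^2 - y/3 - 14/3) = y^4 + 19*y^3/3 + 13*y^2/9 - 305*y/9 - 350/9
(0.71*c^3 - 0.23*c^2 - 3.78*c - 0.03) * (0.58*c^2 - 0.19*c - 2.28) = 0.4118*c^5 - 0.2683*c^4 - 3.7675*c^3 + 1.2252*c^2 + 8.6241*c + 0.0684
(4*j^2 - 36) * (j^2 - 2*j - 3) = 4*j^4 - 8*j^3 - 48*j^2 + 72*j + 108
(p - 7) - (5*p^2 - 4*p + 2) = -5*p^2 + 5*p - 9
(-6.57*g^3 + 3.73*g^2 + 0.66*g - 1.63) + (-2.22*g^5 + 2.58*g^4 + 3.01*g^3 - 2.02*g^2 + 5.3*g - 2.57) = -2.22*g^5 + 2.58*g^4 - 3.56*g^3 + 1.71*g^2 + 5.96*g - 4.2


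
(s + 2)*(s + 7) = s^2 + 9*s + 14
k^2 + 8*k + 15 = (k + 3)*(k + 5)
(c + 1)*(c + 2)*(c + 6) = c^3 + 9*c^2 + 20*c + 12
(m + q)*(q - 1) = m*q - m + q^2 - q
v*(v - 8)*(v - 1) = v^3 - 9*v^2 + 8*v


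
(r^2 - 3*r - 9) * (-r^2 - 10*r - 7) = -r^4 - 7*r^3 + 32*r^2 + 111*r + 63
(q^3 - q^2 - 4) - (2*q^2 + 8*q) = q^3 - 3*q^2 - 8*q - 4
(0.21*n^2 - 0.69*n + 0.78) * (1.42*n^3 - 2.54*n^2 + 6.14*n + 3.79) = 0.2982*n^5 - 1.5132*n^4 + 4.1496*n^3 - 5.4219*n^2 + 2.1741*n + 2.9562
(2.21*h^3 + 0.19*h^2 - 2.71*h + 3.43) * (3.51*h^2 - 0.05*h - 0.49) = 7.7571*h^5 + 0.5564*h^4 - 10.6045*h^3 + 12.0817*h^2 + 1.1564*h - 1.6807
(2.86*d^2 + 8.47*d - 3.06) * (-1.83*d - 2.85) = -5.2338*d^3 - 23.6511*d^2 - 18.5397*d + 8.721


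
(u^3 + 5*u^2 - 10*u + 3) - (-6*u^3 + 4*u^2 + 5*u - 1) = 7*u^3 + u^2 - 15*u + 4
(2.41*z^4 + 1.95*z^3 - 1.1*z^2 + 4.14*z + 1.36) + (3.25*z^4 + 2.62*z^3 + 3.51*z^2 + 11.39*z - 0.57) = 5.66*z^4 + 4.57*z^3 + 2.41*z^2 + 15.53*z + 0.79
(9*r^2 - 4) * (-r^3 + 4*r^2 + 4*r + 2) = -9*r^5 + 36*r^4 + 40*r^3 + 2*r^2 - 16*r - 8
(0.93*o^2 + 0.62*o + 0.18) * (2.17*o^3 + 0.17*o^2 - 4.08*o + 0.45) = 2.0181*o^5 + 1.5035*o^4 - 3.2984*o^3 - 2.0805*o^2 - 0.4554*o + 0.081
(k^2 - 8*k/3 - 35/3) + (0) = k^2 - 8*k/3 - 35/3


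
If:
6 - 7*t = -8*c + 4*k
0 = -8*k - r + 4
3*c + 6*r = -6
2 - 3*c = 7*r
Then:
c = -18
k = -1/2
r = 8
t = -136/7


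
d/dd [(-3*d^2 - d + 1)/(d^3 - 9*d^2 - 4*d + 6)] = (3*d^4 + 2*d^3 - 18*d - 2)/(d^6 - 18*d^5 + 73*d^4 + 84*d^3 - 92*d^2 - 48*d + 36)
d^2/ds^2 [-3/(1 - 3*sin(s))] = 9*(-3*sin(s)^2 - sin(s) + 6)/(3*sin(s) - 1)^3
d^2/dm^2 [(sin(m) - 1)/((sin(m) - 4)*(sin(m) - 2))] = (-sin(m)^5 - 2*sin(m)^4 + 32*sin(m)^3 - 50*sin(m)^2 - 28*sin(m) + 40)/((sin(m) - 4)^3*(sin(m) - 2)^3)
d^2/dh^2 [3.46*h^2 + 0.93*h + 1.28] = 6.92000000000000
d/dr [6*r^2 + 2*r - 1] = 12*r + 2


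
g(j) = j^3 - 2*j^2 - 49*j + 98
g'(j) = 3*j^2 - 4*j - 49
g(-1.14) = 149.78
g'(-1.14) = -40.54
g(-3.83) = 200.15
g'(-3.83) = 10.33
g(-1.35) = 158.04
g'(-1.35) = -38.13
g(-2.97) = 199.69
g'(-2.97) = -10.66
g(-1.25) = 154.17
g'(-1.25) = -39.31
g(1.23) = 36.57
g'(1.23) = -49.38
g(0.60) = 68.10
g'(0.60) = -50.32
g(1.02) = 47.00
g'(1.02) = -49.96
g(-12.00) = -1330.00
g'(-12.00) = 431.00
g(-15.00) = -2992.00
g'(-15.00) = 686.00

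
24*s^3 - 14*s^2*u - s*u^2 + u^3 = (-3*s + u)*(-2*s + u)*(4*s + u)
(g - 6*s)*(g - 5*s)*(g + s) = g^3 - 10*g^2*s + 19*g*s^2 + 30*s^3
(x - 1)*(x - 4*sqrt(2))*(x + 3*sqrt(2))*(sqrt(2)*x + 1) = sqrt(2)*x^4 - sqrt(2)*x^3 - x^3 - 25*sqrt(2)*x^2 + x^2 - 24*x + 25*sqrt(2)*x + 24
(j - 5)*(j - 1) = j^2 - 6*j + 5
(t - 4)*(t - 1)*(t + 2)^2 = t^4 - t^3 - 12*t^2 - 4*t + 16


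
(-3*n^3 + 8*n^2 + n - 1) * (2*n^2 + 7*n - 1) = -6*n^5 - 5*n^4 + 61*n^3 - 3*n^2 - 8*n + 1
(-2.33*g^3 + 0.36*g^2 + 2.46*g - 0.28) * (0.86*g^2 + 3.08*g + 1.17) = -2.0038*g^5 - 6.8668*g^4 + 0.4983*g^3 + 7.7572*g^2 + 2.0158*g - 0.3276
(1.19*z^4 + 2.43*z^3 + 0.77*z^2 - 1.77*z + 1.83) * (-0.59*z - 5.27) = -0.7021*z^5 - 7.705*z^4 - 13.2604*z^3 - 3.0136*z^2 + 8.2482*z - 9.6441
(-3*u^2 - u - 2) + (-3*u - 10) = -3*u^2 - 4*u - 12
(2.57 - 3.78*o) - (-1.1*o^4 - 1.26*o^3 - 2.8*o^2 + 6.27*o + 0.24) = 1.1*o^4 + 1.26*o^3 + 2.8*o^2 - 10.05*o + 2.33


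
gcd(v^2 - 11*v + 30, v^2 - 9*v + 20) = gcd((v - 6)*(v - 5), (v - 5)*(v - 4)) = v - 5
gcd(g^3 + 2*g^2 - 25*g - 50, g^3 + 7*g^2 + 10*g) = g^2 + 7*g + 10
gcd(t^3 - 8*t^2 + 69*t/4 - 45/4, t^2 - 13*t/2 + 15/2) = t^2 - 13*t/2 + 15/2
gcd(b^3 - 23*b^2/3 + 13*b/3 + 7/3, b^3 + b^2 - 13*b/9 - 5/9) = b^2 - 2*b/3 - 1/3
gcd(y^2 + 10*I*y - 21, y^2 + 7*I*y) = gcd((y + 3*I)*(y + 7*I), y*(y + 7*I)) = y + 7*I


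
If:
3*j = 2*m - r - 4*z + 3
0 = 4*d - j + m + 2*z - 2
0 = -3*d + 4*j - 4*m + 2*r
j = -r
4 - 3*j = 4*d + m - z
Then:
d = 53/104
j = 161/208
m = 1/208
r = -161/208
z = 19/52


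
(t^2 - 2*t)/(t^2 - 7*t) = (t - 2)/(t - 7)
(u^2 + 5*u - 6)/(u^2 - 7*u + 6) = (u + 6)/(u - 6)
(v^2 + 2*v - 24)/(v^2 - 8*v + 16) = (v + 6)/(v - 4)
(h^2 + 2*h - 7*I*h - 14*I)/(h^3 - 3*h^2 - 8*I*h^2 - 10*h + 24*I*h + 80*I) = (h - 7*I)/(h^2 - h*(5 + 8*I) + 40*I)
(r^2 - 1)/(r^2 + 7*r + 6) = (r - 1)/(r + 6)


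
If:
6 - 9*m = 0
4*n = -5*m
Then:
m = 2/3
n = -5/6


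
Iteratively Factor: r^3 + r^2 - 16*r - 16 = (r - 4)*(r^2 + 5*r + 4) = (r - 4)*(r + 1)*(r + 4)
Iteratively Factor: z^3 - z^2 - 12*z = (z + 3)*(z^2 - 4*z) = (z - 4)*(z + 3)*(z)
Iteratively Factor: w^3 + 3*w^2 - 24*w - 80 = (w + 4)*(w^2 - w - 20) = (w - 5)*(w + 4)*(w + 4)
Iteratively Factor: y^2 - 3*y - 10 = (y + 2)*(y - 5)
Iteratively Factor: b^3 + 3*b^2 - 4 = (b - 1)*(b^2 + 4*b + 4) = (b - 1)*(b + 2)*(b + 2)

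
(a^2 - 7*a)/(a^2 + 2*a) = (a - 7)/(a + 2)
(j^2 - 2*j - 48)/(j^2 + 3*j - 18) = (j - 8)/(j - 3)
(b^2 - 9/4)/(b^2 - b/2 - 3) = (b - 3/2)/(b - 2)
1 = 1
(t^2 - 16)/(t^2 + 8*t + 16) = (t - 4)/(t + 4)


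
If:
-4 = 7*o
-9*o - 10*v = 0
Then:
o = -4/7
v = 18/35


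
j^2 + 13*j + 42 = (j + 6)*(j + 7)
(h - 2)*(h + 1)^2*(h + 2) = h^4 + 2*h^3 - 3*h^2 - 8*h - 4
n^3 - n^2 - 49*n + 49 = (n - 7)*(n - 1)*(n + 7)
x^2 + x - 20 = (x - 4)*(x + 5)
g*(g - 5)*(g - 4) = g^3 - 9*g^2 + 20*g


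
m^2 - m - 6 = (m - 3)*(m + 2)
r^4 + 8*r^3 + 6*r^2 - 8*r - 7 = (r - 1)*(r + 1)^2*(r + 7)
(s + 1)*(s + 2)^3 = s^4 + 7*s^3 + 18*s^2 + 20*s + 8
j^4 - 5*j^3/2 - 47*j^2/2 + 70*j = j*(j - 4)*(j - 7/2)*(j + 5)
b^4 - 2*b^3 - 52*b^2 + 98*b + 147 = (b - 7)*(b - 3)*(b + 1)*(b + 7)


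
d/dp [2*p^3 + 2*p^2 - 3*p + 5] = 6*p^2 + 4*p - 3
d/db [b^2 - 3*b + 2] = 2*b - 3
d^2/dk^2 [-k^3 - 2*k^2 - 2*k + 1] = -6*k - 4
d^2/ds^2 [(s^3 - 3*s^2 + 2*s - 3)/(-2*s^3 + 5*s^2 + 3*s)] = 2*(2*s^6 - 42*s^5 + 186*s^4 - 356*s^3 + 171*s^2 + 135*s + 27)/(s^3*(8*s^6 - 60*s^5 + 114*s^4 + 55*s^3 - 171*s^2 - 135*s - 27))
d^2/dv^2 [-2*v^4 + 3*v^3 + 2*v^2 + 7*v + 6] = -24*v^2 + 18*v + 4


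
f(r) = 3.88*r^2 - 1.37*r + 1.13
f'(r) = 7.76*r - 1.37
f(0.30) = 1.07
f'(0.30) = 0.96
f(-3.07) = 41.90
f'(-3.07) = -25.19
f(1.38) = 6.63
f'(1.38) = 9.34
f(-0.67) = 3.79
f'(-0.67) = -6.57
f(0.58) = 1.64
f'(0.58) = 3.13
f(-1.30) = 9.47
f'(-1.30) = -11.46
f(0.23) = 1.02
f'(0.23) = 0.41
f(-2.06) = 20.42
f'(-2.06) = -17.36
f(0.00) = 1.13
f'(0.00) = -1.37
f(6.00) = 132.59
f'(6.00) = 45.19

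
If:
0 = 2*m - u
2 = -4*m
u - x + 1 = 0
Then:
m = -1/2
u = -1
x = 0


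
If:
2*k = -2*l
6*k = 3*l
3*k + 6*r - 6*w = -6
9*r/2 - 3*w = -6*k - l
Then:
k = 0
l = 0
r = 2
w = 3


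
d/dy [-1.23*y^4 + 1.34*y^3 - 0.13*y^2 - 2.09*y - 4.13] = -4.92*y^3 + 4.02*y^2 - 0.26*y - 2.09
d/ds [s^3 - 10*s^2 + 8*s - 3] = 3*s^2 - 20*s + 8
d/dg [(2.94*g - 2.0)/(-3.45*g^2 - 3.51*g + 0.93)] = (10.143*g^2 - 13.8*g - 4.2858)/(11.9025*g^4 + 24.219*g^3 + 5.9031*g^2 - 6.5286*g + 0.8649)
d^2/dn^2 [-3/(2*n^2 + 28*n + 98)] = -9/(n^4 + 28*n^3 + 294*n^2 + 1372*n + 2401)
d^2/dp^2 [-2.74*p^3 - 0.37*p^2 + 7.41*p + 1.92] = -16.44*p - 0.74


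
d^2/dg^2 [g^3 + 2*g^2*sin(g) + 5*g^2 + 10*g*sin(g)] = -2*g^2*sin(g) - 10*g*sin(g) + 8*g*cos(g) + 6*g + 4*sin(g) + 20*cos(g) + 10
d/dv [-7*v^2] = -14*v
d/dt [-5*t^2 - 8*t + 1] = -10*t - 8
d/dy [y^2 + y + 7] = 2*y + 1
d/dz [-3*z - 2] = -3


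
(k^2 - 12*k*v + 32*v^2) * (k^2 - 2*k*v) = k^4 - 14*k^3*v + 56*k^2*v^2 - 64*k*v^3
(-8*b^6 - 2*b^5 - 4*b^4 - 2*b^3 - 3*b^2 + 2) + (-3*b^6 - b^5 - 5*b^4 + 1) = -11*b^6 - 3*b^5 - 9*b^4 - 2*b^3 - 3*b^2 + 3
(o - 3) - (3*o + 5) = -2*o - 8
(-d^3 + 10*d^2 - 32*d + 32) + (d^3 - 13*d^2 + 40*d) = -3*d^2 + 8*d + 32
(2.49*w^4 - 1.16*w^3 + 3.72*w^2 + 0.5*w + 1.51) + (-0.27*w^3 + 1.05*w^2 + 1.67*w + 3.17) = 2.49*w^4 - 1.43*w^3 + 4.77*w^2 + 2.17*w + 4.68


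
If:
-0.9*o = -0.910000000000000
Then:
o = 1.01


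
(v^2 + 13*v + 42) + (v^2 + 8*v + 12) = 2*v^2 + 21*v + 54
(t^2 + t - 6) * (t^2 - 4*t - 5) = t^4 - 3*t^3 - 15*t^2 + 19*t + 30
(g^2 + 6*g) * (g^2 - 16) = g^4 + 6*g^3 - 16*g^2 - 96*g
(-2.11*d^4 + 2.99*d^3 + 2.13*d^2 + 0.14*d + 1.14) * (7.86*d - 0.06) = -16.5846*d^5 + 23.628*d^4 + 16.5624*d^3 + 0.9726*d^2 + 8.952*d - 0.0684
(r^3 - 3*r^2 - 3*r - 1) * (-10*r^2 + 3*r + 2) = -10*r^5 + 33*r^4 + 23*r^3 - 5*r^2 - 9*r - 2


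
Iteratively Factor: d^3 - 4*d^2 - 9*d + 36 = (d - 3)*(d^2 - d - 12) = (d - 4)*(d - 3)*(d + 3)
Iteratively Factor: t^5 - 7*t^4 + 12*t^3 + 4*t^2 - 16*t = (t - 2)*(t^4 - 5*t^3 + 2*t^2 + 8*t) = (t - 2)*(t + 1)*(t^3 - 6*t^2 + 8*t) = (t - 2)^2*(t + 1)*(t^2 - 4*t) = (t - 4)*(t - 2)^2*(t + 1)*(t)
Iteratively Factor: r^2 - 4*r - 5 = (r - 5)*(r + 1)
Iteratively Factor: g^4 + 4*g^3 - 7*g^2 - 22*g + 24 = (g - 2)*(g^3 + 6*g^2 + 5*g - 12) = (g - 2)*(g + 4)*(g^2 + 2*g - 3) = (g - 2)*(g - 1)*(g + 4)*(g + 3)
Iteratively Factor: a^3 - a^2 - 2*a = (a - 2)*(a^2 + a) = (a - 2)*(a + 1)*(a)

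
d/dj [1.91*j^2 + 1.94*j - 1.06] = 3.82*j + 1.94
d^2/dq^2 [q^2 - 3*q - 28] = 2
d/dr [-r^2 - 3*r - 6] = -2*r - 3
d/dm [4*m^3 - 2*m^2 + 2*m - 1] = 12*m^2 - 4*m + 2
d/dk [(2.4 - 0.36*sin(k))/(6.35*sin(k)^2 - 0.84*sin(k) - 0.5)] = (2.286*sin(k)^2 - 30.48*sin(k) + 2.196)*cos(k)/(40.3225*sin(k)^4 - 10.668*sin(k)^3 - 5.6444*sin(k)^2 + 0.84*sin(k) + 0.25)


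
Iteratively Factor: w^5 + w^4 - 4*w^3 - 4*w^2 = (w + 2)*(w^4 - w^3 - 2*w^2) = w*(w + 2)*(w^3 - w^2 - 2*w) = w*(w - 2)*(w + 2)*(w^2 + w) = w*(w - 2)*(w + 1)*(w + 2)*(w)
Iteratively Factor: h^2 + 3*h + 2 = (h + 1)*(h + 2)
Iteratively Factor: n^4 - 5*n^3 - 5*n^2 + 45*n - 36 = (n - 4)*(n^3 - n^2 - 9*n + 9) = (n - 4)*(n + 3)*(n^2 - 4*n + 3) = (n - 4)*(n - 3)*(n + 3)*(n - 1)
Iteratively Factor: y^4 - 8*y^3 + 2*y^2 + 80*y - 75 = (y - 1)*(y^3 - 7*y^2 - 5*y + 75) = (y - 5)*(y - 1)*(y^2 - 2*y - 15) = (y - 5)*(y - 1)*(y + 3)*(y - 5)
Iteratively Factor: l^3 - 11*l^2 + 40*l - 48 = (l - 4)*(l^2 - 7*l + 12) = (l - 4)^2*(l - 3)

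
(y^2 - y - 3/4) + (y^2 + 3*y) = 2*y^2 + 2*y - 3/4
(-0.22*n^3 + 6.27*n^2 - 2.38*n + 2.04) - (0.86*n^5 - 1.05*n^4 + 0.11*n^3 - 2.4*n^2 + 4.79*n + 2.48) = -0.86*n^5 + 1.05*n^4 - 0.33*n^3 + 8.67*n^2 - 7.17*n - 0.44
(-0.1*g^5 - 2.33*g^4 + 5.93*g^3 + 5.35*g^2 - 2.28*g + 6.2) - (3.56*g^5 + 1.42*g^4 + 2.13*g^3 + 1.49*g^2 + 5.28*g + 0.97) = -3.66*g^5 - 3.75*g^4 + 3.8*g^3 + 3.86*g^2 - 7.56*g + 5.23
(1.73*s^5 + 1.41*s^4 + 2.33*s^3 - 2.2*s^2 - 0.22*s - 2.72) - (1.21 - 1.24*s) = 1.73*s^5 + 1.41*s^4 + 2.33*s^3 - 2.2*s^2 + 1.02*s - 3.93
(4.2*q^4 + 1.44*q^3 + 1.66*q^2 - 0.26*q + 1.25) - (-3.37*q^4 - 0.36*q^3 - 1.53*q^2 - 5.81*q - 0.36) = 7.57*q^4 + 1.8*q^3 + 3.19*q^2 + 5.55*q + 1.61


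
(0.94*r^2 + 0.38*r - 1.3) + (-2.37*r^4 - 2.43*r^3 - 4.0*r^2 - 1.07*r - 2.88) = -2.37*r^4 - 2.43*r^3 - 3.06*r^2 - 0.69*r - 4.18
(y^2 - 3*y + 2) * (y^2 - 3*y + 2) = y^4 - 6*y^3 + 13*y^2 - 12*y + 4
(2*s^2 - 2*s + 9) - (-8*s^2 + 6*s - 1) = 10*s^2 - 8*s + 10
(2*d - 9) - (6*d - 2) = -4*d - 7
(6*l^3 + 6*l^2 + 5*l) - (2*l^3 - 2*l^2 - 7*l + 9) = 4*l^3 + 8*l^2 + 12*l - 9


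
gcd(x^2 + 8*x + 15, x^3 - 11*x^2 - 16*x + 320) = x + 5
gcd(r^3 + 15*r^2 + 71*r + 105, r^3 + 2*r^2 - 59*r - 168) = r^2 + 10*r + 21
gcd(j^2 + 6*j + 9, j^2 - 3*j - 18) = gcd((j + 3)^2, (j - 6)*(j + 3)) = j + 3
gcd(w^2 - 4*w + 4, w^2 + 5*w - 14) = w - 2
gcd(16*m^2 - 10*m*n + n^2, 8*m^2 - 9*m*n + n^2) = 8*m - n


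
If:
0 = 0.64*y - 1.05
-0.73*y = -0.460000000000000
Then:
No Solution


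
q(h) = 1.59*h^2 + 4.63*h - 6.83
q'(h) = 3.18*h + 4.63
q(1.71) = 5.74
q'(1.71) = 10.07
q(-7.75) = 52.79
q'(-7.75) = -20.02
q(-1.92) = -9.86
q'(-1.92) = -1.48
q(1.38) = 2.59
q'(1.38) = 9.02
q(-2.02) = -9.69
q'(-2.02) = -1.79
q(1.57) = 4.36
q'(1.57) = 9.62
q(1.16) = 0.68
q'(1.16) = 8.32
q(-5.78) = 19.53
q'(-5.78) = -13.75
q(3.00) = 21.37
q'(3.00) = 14.17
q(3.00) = 21.37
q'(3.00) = 14.17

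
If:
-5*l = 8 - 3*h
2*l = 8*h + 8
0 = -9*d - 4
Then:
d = -4/9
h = -28/17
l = -44/17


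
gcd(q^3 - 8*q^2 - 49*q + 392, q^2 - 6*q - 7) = q - 7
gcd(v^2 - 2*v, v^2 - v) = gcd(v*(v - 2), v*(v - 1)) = v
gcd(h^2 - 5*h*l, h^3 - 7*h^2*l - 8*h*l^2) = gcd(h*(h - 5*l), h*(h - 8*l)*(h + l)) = h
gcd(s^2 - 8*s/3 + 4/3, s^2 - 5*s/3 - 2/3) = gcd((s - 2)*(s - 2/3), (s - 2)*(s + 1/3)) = s - 2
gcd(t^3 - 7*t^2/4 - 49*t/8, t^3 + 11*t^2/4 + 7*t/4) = t^2 + 7*t/4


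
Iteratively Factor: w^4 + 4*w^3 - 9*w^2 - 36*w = (w + 3)*(w^3 + w^2 - 12*w) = w*(w + 3)*(w^2 + w - 12) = w*(w + 3)*(w + 4)*(w - 3)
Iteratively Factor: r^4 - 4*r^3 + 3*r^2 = (r - 3)*(r^3 - r^2) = (r - 3)*(r - 1)*(r^2) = r*(r - 3)*(r - 1)*(r)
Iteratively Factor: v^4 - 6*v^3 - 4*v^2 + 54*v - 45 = (v + 3)*(v^3 - 9*v^2 + 23*v - 15) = (v - 1)*(v + 3)*(v^2 - 8*v + 15) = (v - 5)*(v - 1)*(v + 3)*(v - 3)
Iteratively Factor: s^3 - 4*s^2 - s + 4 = (s - 4)*(s^2 - 1) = (s - 4)*(s + 1)*(s - 1)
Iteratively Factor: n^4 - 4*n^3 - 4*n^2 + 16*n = (n - 2)*(n^3 - 2*n^2 - 8*n) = (n - 2)*(n + 2)*(n^2 - 4*n) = (n - 4)*(n - 2)*(n + 2)*(n)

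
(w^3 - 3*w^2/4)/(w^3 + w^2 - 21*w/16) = 4*w/(4*w + 7)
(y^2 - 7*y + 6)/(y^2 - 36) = (y - 1)/(y + 6)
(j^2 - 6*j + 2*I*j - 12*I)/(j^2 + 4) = (j - 6)/(j - 2*I)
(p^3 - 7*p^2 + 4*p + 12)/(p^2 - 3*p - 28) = (-p^3 + 7*p^2 - 4*p - 12)/(-p^2 + 3*p + 28)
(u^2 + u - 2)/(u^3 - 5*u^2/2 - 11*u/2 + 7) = 2/(2*u - 7)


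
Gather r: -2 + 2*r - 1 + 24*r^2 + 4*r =24*r^2 + 6*r - 3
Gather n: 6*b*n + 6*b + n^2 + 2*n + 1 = 6*b + n^2 + n*(6*b + 2) + 1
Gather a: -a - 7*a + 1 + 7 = 8 - 8*a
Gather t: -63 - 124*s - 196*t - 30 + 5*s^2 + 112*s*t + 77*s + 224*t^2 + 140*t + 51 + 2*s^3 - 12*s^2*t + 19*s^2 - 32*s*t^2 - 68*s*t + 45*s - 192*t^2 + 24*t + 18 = 2*s^3 + 24*s^2 - 2*s + t^2*(32 - 32*s) + t*(-12*s^2 + 44*s - 32) - 24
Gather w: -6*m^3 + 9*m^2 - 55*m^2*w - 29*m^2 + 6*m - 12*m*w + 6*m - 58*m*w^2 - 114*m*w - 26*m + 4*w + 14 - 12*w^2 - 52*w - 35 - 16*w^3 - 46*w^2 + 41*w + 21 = -6*m^3 - 20*m^2 - 14*m - 16*w^3 + w^2*(-58*m - 58) + w*(-55*m^2 - 126*m - 7)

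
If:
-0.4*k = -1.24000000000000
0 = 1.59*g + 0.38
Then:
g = -0.24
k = 3.10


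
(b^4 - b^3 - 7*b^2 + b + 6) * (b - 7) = b^5 - 8*b^4 + 50*b^2 - b - 42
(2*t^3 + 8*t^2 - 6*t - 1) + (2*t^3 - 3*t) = 4*t^3 + 8*t^2 - 9*t - 1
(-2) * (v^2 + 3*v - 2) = -2*v^2 - 6*v + 4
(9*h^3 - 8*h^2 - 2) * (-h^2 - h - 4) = -9*h^5 - h^4 - 28*h^3 + 34*h^2 + 2*h + 8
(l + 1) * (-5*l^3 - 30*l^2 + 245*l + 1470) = -5*l^4 - 35*l^3 + 215*l^2 + 1715*l + 1470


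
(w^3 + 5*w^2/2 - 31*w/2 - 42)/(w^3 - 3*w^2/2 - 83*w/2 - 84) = (w - 4)/(w - 8)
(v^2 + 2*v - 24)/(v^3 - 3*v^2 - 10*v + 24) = (v + 6)/(v^2 + v - 6)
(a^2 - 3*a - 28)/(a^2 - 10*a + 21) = (a + 4)/(a - 3)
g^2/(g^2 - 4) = g^2/(g^2 - 4)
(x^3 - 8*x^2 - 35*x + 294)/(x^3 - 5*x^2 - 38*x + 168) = (x - 7)/(x - 4)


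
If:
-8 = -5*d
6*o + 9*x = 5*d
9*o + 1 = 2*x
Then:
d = 8/5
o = 7/93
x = 26/31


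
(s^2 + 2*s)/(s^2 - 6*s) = (s + 2)/(s - 6)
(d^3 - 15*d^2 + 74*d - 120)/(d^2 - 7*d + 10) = (d^2 - 10*d + 24)/(d - 2)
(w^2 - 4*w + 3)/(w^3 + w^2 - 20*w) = (w^2 - 4*w + 3)/(w*(w^2 + w - 20))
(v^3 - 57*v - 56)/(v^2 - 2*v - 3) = (v^2 - v - 56)/(v - 3)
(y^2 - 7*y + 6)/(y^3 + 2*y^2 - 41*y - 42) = (y - 1)/(y^2 + 8*y + 7)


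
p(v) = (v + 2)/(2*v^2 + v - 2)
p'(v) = (-4*v - 1)*(v + 2)/(2*v^2 + v - 2)^2 + 1/(2*v^2 + v - 2)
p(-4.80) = -0.07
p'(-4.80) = -0.01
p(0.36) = -1.71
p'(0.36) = -3.74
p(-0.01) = -0.99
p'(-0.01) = -0.97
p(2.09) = 0.46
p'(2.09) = -0.38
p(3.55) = 0.21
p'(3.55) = -0.08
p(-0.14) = -0.89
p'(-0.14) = -0.66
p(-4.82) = -0.07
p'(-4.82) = -0.01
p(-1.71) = 0.14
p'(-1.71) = 0.84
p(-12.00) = -0.04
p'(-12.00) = 0.00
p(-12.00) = -0.04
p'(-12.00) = 0.00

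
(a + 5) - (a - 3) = 8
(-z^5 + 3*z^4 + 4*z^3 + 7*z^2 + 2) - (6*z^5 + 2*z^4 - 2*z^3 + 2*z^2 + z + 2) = -7*z^5 + z^4 + 6*z^3 + 5*z^2 - z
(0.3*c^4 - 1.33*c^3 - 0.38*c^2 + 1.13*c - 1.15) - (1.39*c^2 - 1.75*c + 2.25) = 0.3*c^4 - 1.33*c^3 - 1.77*c^2 + 2.88*c - 3.4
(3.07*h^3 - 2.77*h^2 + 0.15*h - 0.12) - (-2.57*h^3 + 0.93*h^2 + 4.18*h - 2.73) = 5.64*h^3 - 3.7*h^2 - 4.03*h + 2.61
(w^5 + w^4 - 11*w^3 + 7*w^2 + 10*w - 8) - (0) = w^5 + w^4 - 11*w^3 + 7*w^2 + 10*w - 8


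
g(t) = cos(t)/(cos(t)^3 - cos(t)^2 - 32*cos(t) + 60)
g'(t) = (3*sin(t)*cos(t)^2 - 2*sin(t)*cos(t) - 32*sin(t))*cos(t)/(cos(t)^3 - cos(t)^2 - 32*cos(t) + 60)^2 - sin(t)/(cos(t)^3 - cos(t)^2 - 32*cos(t) + 60) = (3*cos(t) - cos(2*t) + cos(3*t) - 121)*sin(t)/(2*(cos(t)^3 - cos(t)^2 - 32*cos(t) + 60)^2)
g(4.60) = -0.00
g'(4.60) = 0.01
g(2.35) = -0.01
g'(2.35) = -0.01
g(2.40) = -0.01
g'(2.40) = -0.01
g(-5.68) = 0.02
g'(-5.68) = -0.03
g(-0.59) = 0.02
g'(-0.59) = 0.03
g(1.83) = -0.00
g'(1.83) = -0.01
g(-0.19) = 0.03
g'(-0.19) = 0.01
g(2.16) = -0.01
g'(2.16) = -0.01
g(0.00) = 0.04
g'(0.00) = 0.00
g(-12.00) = 0.03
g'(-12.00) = -0.03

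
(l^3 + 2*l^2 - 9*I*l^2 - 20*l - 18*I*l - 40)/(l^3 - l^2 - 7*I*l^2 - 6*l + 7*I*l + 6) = (l^3 + l^2*(2 - 9*I) - 2*l*(10 + 9*I) - 40)/(l^3 - l^2*(1 + 7*I) + l*(-6 + 7*I) + 6)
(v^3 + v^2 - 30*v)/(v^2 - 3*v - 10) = v*(v + 6)/(v + 2)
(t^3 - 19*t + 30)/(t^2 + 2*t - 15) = t - 2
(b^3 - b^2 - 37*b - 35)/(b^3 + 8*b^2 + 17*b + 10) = (b - 7)/(b + 2)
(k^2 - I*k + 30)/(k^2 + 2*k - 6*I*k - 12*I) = (k + 5*I)/(k + 2)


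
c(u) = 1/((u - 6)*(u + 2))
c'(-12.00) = 0.00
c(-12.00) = 0.01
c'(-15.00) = 0.00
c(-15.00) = 0.00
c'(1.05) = 0.01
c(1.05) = -0.07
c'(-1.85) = 5.55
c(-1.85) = -0.85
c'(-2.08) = 19.53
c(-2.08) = 1.55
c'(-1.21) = 0.20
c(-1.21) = -0.18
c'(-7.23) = 0.00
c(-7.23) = 0.01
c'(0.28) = 0.02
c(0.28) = -0.08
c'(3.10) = -0.01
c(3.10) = -0.07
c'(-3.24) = 0.08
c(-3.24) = 0.09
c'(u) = -1/((u - 6)*(u + 2)^2) - 1/((u - 6)^2*(u + 2))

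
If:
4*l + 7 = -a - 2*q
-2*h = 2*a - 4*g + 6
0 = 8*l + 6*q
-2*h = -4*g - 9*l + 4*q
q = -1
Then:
No Solution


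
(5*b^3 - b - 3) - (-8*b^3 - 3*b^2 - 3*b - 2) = 13*b^3 + 3*b^2 + 2*b - 1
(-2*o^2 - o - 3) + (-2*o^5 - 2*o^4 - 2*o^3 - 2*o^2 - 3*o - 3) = -2*o^5 - 2*o^4 - 2*o^3 - 4*o^2 - 4*o - 6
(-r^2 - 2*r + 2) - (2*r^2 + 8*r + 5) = -3*r^2 - 10*r - 3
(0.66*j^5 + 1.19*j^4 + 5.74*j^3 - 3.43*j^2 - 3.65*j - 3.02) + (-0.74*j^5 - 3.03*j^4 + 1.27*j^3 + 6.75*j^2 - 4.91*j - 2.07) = -0.08*j^5 - 1.84*j^4 + 7.01*j^3 + 3.32*j^2 - 8.56*j - 5.09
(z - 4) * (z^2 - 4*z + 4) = z^3 - 8*z^2 + 20*z - 16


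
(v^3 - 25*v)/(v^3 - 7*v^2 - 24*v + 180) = v*(v - 5)/(v^2 - 12*v + 36)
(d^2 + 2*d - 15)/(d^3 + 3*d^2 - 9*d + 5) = (d - 3)/(d^2 - 2*d + 1)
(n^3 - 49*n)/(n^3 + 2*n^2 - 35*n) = (n - 7)/(n - 5)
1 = 1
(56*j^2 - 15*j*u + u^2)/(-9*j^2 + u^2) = (-56*j^2 + 15*j*u - u^2)/(9*j^2 - u^2)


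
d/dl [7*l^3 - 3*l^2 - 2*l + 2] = 21*l^2 - 6*l - 2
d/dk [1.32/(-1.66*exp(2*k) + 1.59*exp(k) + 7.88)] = (4.3824*exp(k) - 2.0988)*exp(k)/(-1.66*exp(2*k) + 1.59*exp(k) + 7.88)^2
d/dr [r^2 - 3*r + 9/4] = 2*r - 3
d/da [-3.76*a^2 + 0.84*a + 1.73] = 0.84 - 7.52*a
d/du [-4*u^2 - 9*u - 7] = -8*u - 9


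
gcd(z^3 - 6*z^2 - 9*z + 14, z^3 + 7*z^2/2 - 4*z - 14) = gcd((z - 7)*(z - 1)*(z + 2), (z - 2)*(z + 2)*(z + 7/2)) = z + 2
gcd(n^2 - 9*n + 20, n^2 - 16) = n - 4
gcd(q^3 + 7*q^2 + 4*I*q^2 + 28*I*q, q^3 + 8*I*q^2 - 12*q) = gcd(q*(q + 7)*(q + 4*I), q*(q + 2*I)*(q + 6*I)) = q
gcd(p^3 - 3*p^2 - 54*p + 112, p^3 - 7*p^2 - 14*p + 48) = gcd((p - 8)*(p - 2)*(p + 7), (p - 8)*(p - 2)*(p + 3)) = p^2 - 10*p + 16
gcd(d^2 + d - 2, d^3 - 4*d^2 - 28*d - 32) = d + 2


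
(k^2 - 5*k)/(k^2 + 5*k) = (k - 5)/(k + 5)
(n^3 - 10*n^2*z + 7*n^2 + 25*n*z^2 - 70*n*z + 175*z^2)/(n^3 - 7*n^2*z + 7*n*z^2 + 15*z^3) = (-n^2 + 5*n*z - 7*n + 35*z)/(-n^2 + 2*n*z + 3*z^2)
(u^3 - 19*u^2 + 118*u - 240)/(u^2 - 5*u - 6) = (u^2 - 13*u + 40)/(u + 1)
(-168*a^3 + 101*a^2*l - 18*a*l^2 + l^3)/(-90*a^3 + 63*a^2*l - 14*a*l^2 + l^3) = (56*a^2 - 15*a*l + l^2)/(30*a^2 - 11*a*l + l^2)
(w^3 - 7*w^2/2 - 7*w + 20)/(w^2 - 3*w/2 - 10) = w - 2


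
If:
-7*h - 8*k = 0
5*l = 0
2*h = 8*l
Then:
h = 0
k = 0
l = 0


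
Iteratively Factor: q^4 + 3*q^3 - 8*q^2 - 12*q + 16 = (q + 2)*(q^3 + q^2 - 10*q + 8) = (q + 2)*(q + 4)*(q^2 - 3*q + 2) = (q - 1)*(q + 2)*(q + 4)*(q - 2)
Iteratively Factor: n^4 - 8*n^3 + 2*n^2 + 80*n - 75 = (n - 5)*(n^3 - 3*n^2 - 13*n + 15) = (n - 5)*(n + 3)*(n^2 - 6*n + 5) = (n - 5)*(n - 1)*(n + 3)*(n - 5)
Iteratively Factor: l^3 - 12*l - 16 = (l - 4)*(l^2 + 4*l + 4) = (l - 4)*(l + 2)*(l + 2)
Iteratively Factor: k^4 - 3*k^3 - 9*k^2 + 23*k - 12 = (k - 1)*(k^3 - 2*k^2 - 11*k + 12) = (k - 1)*(k + 3)*(k^2 - 5*k + 4) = (k - 4)*(k - 1)*(k + 3)*(k - 1)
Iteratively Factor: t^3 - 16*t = (t)*(t^2 - 16) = t*(t + 4)*(t - 4)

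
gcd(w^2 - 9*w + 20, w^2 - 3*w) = 1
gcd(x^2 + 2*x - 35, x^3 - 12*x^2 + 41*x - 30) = x - 5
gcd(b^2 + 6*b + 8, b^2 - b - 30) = 1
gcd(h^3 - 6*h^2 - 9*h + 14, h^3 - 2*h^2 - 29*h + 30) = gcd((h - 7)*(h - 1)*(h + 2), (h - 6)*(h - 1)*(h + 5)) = h - 1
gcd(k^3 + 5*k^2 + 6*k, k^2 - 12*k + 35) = 1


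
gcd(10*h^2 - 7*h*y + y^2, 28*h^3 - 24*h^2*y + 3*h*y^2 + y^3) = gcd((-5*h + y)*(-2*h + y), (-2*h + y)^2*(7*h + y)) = -2*h + y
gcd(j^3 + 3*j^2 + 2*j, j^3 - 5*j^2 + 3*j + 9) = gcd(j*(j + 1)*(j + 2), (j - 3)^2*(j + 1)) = j + 1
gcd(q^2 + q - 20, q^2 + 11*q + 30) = q + 5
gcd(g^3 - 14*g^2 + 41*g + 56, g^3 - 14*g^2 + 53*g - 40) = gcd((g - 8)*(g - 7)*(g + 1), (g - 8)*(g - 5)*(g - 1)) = g - 8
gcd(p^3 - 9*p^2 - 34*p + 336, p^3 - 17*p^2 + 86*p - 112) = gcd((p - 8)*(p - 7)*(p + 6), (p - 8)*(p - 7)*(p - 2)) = p^2 - 15*p + 56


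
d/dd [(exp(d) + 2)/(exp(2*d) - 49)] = (-2*(exp(d) + 2)*exp(d) + exp(2*d) - 49)*exp(d)/(exp(2*d) - 49)^2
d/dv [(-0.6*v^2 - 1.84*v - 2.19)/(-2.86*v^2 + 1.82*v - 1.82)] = (-6.3544*v^2 - 10.3428*v + 7.3346)/(8.1796*v^4 - 10.4104*v^3 + 13.7228*v^2 - 6.6248*v + 3.3124)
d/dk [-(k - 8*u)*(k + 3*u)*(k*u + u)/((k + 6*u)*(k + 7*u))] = u*(-k^4 - 26*k^3*u - 85*k^2*u^2 - 18*k^2*u + 420*k*u^3 - 132*k*u^2 + 1008*u^4 - 102*u^3)/(k^4 + 26*k^3*u + 253*k^2*u^2 + 1092*k*u^3 + 1764*u^4)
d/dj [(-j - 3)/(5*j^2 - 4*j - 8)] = (5*j^2 + 30*j - 4)/(25*j^4 - 40*j^3 - 64*j^2 + 64*j + 64)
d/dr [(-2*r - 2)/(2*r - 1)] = 6/(2*r - 1)^2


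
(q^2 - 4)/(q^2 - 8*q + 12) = (q + 2)/(q - 6)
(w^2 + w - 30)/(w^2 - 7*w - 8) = (-w^2 - w + 30)/(-w^2 + 7*w + 8)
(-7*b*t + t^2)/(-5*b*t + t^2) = (7*b - t)/(5*b - t)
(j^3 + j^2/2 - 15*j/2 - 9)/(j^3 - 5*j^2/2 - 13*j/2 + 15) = (2*j^2 + 7*j + 6)/(2*j^2 + j - 10)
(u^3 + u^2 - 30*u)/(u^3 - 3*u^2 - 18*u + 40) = u*(u + 6)/(u^2 + 2*u - 8)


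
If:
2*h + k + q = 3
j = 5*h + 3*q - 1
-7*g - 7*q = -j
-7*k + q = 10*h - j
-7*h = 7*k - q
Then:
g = 82/7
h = 11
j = 33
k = -12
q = -7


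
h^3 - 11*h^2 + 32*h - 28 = (h - 7)*(h - 2)^2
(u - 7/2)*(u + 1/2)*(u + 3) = u^3 - 43*u/4 - 21/4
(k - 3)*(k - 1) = k^2 - 4*k + 3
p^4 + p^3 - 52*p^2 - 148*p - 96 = (p - 8)*(p + 1)*(p + 2)*(p + 6)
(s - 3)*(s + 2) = s^2 - s - 6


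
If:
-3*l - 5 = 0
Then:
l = -5/3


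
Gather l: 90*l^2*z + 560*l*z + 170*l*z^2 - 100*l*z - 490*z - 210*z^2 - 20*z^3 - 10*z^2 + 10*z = 90*l^2*z + l*(170*z^2 + 460*z) - 20*z^3 - 220*z^2 - 480*z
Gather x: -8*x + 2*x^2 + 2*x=2*x^2 - 6*x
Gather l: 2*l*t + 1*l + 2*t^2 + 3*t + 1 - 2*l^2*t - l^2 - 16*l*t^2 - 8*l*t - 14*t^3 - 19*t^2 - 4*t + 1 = l^2*(-2*t - 1) + l*(-16*t^2 - 6*t + 1) - 14*t^3 - 17*t^2 - t + 2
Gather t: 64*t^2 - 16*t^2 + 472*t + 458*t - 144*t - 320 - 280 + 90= 48*t^2 + 786*t - 510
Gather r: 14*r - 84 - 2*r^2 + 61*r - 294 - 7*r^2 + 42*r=-9*r^2 + 117*r - 378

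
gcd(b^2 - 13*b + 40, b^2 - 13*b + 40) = b^2 - 13*b + 40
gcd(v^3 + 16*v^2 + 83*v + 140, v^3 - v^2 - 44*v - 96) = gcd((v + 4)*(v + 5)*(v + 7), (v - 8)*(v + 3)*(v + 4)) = v + 4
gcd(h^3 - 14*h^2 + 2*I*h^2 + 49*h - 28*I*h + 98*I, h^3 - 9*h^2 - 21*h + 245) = h^2 - 14*h + 49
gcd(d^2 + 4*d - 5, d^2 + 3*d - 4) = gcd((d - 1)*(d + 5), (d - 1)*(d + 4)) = d - 1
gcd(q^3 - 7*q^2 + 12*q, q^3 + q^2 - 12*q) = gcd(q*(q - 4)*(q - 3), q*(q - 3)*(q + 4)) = q^2 - 3*q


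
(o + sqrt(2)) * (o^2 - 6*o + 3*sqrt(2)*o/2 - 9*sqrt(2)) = o^3 - 6*o^2 + 5*sqrt(2)*o^2/2 - 15*sqrt(2)*o + 3*o - 18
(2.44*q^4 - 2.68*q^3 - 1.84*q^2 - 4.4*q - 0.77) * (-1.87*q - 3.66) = -4.5628*q^5 - 3.9188*q^4 + 13.2496*q^3 + 14.9624*q^2 + 17.5439*q + 2.8182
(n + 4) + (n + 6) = 2*n + 10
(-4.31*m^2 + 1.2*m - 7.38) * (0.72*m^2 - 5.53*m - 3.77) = -3.1032*m^4 + 24.6983*m^3 + 4.2991*m^2 + 36.2874*m + 27.8226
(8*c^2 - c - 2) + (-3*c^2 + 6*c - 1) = 5*c^2 + 5*c - 3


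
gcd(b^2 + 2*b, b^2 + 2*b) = b^2 + 2*b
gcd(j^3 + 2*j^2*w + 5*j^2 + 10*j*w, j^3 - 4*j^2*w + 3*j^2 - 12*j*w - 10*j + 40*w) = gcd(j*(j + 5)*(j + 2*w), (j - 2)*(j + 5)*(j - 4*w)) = j + 5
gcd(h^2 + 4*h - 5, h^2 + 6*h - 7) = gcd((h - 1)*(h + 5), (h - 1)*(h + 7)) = h - 1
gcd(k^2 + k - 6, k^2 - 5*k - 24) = k + 3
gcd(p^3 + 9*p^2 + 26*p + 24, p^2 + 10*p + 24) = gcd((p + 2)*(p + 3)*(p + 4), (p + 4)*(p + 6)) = p + 4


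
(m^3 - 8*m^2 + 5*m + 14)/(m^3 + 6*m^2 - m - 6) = (m^2 - 9*m + 14)/(m^2 + 5*m - 6)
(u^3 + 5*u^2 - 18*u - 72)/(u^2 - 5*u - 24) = (u^2 + 2*u - 24)/(u - 8)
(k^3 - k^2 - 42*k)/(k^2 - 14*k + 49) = k*(k + 6)/(k - 7)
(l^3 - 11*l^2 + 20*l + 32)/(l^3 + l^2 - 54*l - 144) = (l^2 - 3*l - 4)/(l^2 + 9*l + 18)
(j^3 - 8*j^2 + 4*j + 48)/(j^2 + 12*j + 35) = (j^3 - 8*j^2 + 4*j + 48)/(j^2 + 12*j + 35)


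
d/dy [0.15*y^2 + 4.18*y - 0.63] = 0.3*y + 4.18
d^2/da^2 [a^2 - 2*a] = 2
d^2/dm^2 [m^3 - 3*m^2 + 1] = 6*m - 6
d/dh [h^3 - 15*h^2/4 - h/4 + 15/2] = 3*h^2 - 15*h/2 - 1/4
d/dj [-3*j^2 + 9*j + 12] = 9 - 6*j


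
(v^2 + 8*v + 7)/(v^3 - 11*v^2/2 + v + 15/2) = 2*(v + 7)/(2*v^2 - 13*v + 15)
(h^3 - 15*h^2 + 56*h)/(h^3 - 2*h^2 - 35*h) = (h - 8)/(h + 5)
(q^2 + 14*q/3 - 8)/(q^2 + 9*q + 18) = (q - 4/3)/(q + 3)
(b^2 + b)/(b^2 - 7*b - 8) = b/(b - 8)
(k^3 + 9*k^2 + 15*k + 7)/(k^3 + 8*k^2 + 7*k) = (k + 1)/k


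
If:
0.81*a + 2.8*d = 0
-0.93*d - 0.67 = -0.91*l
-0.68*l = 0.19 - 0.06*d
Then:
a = 3.76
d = -1.09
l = -0.38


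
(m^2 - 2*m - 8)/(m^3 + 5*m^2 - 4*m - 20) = (m - 4)/(m^2 + 3*m - 10)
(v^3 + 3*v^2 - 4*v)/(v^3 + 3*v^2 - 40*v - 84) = v*(v^2 + 3*v - 4)/(v^3 + 3*v^2 - 40*v - 84)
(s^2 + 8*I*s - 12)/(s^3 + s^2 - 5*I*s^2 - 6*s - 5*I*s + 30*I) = (s^2 + 8*I*s - 12)/(s^3 + s^2*(1 - 5*I) - s*(6 + 5*I) + 30*I)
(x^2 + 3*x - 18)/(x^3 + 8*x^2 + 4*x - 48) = (x - 3)/(x^2 + 2*x - 8)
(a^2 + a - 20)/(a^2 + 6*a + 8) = (a^2 + a - 20)/(a^2 + 6*a + 8)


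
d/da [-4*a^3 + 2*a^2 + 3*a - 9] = -12*a^2 + 4*a + 3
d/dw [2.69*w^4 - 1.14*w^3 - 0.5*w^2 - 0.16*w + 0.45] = 10.76*w^3 - 3.42*w^2 - 1.0*w - 0.16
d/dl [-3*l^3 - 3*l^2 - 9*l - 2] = -9*l^2 - 6*l - 9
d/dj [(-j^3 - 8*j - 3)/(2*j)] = -j + 3/(2*j^2)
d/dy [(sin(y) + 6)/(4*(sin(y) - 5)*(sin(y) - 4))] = (-12*sin(y) + cos(y)^2 + 73)*cos(y)/(4*(sin(y) - 5)^2*(sin(y) - 4)^2)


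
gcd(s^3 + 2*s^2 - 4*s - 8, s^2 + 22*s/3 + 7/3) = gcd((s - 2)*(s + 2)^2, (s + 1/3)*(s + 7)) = 1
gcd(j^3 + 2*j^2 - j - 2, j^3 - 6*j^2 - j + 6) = j^2 - 1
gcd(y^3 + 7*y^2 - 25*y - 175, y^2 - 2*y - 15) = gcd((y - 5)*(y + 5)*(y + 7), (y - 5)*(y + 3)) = y - 5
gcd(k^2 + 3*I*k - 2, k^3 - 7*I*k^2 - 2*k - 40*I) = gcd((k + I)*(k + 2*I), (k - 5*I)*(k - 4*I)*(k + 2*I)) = k + 2*I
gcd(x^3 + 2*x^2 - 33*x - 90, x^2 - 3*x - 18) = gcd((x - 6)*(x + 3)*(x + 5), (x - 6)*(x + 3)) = x^2 - 3*x - 18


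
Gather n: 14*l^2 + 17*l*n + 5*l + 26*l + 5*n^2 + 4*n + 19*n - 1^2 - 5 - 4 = 14*l^2 + 31*l + 5*n^2 + n*(17*l + 23) - 10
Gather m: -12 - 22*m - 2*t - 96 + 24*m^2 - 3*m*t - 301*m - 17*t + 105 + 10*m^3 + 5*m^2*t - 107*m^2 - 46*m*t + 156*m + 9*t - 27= 10*m^3 + m^2*(5*t - 83) + m*(-49*t - 167) - 10*t - 30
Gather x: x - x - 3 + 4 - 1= 0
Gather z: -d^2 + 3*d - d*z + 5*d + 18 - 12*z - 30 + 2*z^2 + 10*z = -d^2 + 8*d + 2*z^2 + z*(-d - 2) - 12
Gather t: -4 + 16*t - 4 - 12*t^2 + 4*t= -12*t^2 + 20*t - 8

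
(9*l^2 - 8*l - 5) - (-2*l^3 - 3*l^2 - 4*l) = 2*l^3 + 12*l^2 - 4*l - 5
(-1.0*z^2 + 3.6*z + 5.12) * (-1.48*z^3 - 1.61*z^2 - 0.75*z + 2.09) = 1.48*z^5 - 3.718*z^4 - 12.6236*z^3 - 13.0332*z^2 + 3.684*z + 10.7008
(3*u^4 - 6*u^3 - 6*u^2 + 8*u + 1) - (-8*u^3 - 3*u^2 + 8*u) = 3*u^4 + 2*u^3 - 3*u^2 + 1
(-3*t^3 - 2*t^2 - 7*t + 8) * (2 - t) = 3*t^4 - 4*t^3 + 3*t^2 - 22*t + 16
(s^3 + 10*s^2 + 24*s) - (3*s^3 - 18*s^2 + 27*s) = -2*s^3 + 28*s^2 - 3*s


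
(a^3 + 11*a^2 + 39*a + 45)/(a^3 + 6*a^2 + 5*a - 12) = (a^2 + 8*a + 15)/(a^2 + 3*a - 4)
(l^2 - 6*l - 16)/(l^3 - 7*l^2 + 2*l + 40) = (l - 8)/(l^2 - 9*l + 20)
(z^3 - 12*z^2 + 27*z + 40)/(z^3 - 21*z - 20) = (z - 8)/(z + 4)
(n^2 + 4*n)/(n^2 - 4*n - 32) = n/(n - 8)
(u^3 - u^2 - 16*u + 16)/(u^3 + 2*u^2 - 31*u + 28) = (u + 4)/(u + 7)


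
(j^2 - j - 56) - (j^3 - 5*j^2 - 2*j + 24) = -j^3 + 6*j^2 + j - 80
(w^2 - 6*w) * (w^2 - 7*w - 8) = w^4 - 13*w^3 + 34*w^2 + 48*w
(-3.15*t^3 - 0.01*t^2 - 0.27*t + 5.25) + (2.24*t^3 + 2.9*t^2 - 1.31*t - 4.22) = -0.91*t^3 + 2.89*t^2 - 1.58*t + 1.03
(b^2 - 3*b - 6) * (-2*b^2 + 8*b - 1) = -2*b^4 + 14*b^3 - 13*b^2 - 45*b + 6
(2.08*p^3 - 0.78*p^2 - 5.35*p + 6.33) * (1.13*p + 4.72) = 2.3504*p^4 + 8.9362*p^3 - 9.7271*p^2 - 18.0991*p + 29.8776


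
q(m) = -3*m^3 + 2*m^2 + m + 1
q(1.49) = -2.99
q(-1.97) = 29.73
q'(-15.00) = -2084.00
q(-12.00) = 5461.00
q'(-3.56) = -127.30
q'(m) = -9*m^2 + 4*m + 1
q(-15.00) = 10561.00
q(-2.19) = 39.91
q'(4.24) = -143.84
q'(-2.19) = -50.92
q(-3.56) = 158.14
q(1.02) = 0.92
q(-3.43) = 142.16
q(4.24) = -187.48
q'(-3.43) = -118.60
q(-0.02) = 0.98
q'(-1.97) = -41.81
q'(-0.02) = 0.92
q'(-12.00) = -1343.00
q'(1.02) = -4.28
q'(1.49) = -13.02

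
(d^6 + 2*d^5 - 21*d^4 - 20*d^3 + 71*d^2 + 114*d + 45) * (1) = d^6 + 2*d^5 - 21*d^4 - 20*d^3 + 71*d^2 + 114*d + 45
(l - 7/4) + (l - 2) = 2*l - 15/4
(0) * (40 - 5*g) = 0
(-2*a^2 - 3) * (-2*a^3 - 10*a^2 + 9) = 4*a^5 + 20*a^4 + 6*a^3 + 12*a^2 - 27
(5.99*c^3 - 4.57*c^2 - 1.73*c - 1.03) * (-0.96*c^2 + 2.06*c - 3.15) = -5.7504*c^5 + 16.7266*c^4 - 26.6219*c^3 + 11.8205*c^2 + 3.3277*c + 3.2445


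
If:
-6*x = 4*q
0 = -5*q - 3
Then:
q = -3/5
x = 2/5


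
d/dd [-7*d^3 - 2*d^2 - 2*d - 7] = -21*d^2 - 4*d - 2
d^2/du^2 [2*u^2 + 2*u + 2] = 4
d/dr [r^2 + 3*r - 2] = 2*r + 3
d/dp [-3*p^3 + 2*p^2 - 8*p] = -9*p^2 + 4*p - 8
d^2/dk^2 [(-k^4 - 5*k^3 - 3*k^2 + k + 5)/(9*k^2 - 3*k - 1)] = 6*(-27*k^6 + 27*k^5 - 38*k^3 + 361*k^2 - 131*k + 28)/(729*k^6 - 729*k^5 + 135*k^3 - 9*k - 1)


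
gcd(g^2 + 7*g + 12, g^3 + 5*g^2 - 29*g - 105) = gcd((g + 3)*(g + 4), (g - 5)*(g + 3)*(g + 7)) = g + 3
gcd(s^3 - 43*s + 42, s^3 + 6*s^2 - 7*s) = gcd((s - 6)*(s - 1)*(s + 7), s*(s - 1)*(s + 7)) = s^2 + 6*s - 7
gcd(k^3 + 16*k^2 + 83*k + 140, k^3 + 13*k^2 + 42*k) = k + 7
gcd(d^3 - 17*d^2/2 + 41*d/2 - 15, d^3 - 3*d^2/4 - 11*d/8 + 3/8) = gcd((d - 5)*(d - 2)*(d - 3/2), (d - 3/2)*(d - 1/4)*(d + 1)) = d - 3/2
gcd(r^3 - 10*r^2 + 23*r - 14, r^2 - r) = r - 1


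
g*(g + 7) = g^2 + 7*g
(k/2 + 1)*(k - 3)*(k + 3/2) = k^3/2 + k^2/4 - 15*k/4 - 9/2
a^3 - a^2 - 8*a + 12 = (a - 2)^2*(a + 3)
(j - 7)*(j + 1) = j^2 - 6*j - 7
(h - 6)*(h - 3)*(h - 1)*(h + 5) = h^4 - 5*h^3 - 23*h^2 + 117*h - 90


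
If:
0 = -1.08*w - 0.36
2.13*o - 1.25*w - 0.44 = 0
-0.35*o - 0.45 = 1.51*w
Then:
No Solution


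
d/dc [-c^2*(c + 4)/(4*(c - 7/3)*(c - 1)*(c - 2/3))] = 9*c*(36*c^3 - 41*c^2 - 61*c + 56)/(2*(81*c^6 - 648*c^5 + 2034*c^4 - 3204*c^3 + 2689*c^2 - 1148*c + 196))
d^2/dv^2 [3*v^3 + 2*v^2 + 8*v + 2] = 18*v + 4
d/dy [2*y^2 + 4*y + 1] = 4*y + 4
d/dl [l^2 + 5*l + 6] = 2*l + 5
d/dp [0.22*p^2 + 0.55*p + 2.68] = 0.44*p + 0.55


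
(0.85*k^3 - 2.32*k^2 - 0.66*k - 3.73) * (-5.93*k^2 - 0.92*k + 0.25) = -5.0405*k^5 + 12.9756*k^4 + 6.2607*k^3 + 22.1461*k^2 + 3.2666*k - 0.9325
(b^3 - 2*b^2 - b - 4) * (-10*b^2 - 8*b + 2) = -10*b^5 + 12*b^4 + 28*b^3 + 44*b^2 + 30*b - 8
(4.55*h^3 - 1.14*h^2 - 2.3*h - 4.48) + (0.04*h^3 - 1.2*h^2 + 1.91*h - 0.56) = 4.59*h^3 - 2.34*h^2 - 0.39*h - 5.04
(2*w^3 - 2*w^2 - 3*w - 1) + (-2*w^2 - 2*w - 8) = 2*w^3 - 4*w^2 - 5*w - 9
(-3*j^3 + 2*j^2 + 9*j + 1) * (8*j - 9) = -24*j^4 + 43*j^3 + 54*j^2 - 73*j - 9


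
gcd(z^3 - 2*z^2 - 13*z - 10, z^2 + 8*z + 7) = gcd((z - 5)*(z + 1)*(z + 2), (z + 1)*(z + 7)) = z + 1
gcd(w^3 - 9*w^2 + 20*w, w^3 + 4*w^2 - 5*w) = w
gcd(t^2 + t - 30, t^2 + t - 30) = t^2 + t - 30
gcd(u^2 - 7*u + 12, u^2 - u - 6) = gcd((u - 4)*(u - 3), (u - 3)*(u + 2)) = u - 3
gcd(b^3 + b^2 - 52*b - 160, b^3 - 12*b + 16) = b + 4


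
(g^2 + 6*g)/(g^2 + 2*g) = (g + 6)/(g + 2)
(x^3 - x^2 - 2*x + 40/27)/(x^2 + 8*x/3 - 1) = (27*x^3 - 27*x^2 - 54*x + 40)/(9*(3*x^2 + 8*x - 3))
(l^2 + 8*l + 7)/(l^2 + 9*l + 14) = (l + 1)/(l + 2)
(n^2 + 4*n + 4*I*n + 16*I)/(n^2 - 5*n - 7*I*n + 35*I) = (n^2 + 4*n*(1 + I) + 16*I)/(n^2 - n*(5 + 7*I) + 35*I)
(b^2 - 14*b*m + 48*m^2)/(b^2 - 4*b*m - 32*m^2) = (b - 6*m)/(b + 4*m)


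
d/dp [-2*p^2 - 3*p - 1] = -4*p - 3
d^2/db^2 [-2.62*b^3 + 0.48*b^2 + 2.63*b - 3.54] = 0.96 - 15.72*b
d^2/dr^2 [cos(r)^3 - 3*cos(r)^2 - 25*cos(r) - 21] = 97*cos(r)/4 + 6*cos(2*r) - 9*cos(3*r)/4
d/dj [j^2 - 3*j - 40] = 2*j - 3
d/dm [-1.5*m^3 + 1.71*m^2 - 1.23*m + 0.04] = -4.5*m^2 + 3.42*m - 1.23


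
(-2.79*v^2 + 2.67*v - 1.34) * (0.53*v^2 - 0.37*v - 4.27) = -1.4787*v^4 + 2.4474*v^3 + 10.2152*v^2 - 10.9051*v + 5.7218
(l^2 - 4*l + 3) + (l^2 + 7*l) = 2*l^2 + 3*l + 3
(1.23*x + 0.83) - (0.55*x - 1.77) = 0.68*x + 2.6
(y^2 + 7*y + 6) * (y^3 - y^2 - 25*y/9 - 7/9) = y^5 + 6*y^4 - 34*y^3/9 - 236*y^2/9 - 199*y/9 - 14/3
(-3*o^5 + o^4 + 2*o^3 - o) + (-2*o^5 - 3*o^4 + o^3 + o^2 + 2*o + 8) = -5*o^5 - 2*o^4 + 3*o^3 + o^2 + o + 8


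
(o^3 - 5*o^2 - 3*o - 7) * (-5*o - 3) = -5*o^4 + 22*o^3 + 30*o^2 + 44*o + 21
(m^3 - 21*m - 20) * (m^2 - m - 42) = m^5 - m^4 - 63*m^3 + m^2 + 902*m + 840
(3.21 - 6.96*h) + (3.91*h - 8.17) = -3.05*h - 4.96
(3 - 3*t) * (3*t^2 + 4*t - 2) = -9*t^3 - 3*t^2 + 18*t - 6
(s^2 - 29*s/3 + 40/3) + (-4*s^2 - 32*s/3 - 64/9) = -3*s^2 - 61*s/3 + 56/9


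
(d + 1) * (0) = 0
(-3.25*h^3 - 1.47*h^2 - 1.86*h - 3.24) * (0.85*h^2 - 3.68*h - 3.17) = -2.7625*h^5 + 10.7105*h^4 + 14.1311*h^3 + 8.7507*h^2 + 17.8194*h + 10.2708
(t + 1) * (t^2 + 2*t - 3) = t^3 + 3*t^2 - t - 3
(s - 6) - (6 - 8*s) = 9*s - 12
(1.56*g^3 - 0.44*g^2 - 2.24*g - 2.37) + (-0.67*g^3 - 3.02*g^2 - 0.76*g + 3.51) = 0.89*g^3 - 3.46*g^2 - 3.0*g + 1.14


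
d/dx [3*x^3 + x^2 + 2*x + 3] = 9*x^2 + 2*x + 2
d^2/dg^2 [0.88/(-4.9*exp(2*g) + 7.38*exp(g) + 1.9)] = (0.88*(9.8*exp(g) - 7.38)*(19.6*exp(g) - 14.76)*exp(g) + (17.248*exp(g) - 6.4944)*(-4.9*exp(2*g) + 7.38*exp(g) + 1.9))*exp(g)/(-4.9*exp(2*g) + 7.38*exp(g) + 1.9)^3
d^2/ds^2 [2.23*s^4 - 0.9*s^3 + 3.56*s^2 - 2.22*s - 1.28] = 26.76*s^2 - 5.4*s + 7.12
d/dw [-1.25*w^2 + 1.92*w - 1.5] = 1.92 - 2.5*w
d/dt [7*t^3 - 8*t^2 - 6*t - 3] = 21*t^2 - 16*t - 6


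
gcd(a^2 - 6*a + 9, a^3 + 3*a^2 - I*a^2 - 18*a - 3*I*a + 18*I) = a - 3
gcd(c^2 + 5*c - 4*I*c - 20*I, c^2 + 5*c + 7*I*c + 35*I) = c + 5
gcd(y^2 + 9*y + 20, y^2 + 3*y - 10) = y + 5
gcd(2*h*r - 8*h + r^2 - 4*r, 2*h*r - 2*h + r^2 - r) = 2*h + r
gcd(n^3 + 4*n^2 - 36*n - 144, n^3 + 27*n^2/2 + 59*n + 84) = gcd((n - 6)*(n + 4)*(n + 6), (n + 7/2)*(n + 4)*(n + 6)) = n^2 + 10*n + 24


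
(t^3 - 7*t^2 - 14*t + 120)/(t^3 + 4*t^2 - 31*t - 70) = (t^2 - 2*t - 24)/(t^2 + 9*t + 14)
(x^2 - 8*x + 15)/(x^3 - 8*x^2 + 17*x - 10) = (x - 3)/(x^2 - 3*x + 2)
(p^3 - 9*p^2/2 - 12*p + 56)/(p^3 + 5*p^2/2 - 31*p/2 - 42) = (p - 4)/(p + 3)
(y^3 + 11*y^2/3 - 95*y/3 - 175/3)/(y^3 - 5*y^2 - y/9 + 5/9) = 3*(3*y^2 + 26*y + 35)/(9*y^2 - 1)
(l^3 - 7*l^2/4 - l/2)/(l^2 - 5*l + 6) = l*(4*l + 1)/(4*(l - 3))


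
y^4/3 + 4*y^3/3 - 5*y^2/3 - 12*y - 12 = (y/3 + 1)*(y - 3)*(y + 2)^2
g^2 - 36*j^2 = (g - 6*j)*(g + 6*j)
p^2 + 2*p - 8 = (p - 2)*(p + 4)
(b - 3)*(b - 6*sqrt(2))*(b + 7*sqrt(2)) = b^3 - 3*b^2 + sqrt(2)*b^2 - 84*b - 3*sqrt(2)*b + 252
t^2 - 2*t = t*(t - 2)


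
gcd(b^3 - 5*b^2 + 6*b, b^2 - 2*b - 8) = 1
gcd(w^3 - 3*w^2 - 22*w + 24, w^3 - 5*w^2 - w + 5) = w - 1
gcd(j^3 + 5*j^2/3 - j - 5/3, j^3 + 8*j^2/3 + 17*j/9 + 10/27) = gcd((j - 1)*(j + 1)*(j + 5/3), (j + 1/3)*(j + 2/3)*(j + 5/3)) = j + 5/3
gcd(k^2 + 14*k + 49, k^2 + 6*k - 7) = k + 7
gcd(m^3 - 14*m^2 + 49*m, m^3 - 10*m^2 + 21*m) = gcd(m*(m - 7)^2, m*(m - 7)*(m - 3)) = m^2 - 7*m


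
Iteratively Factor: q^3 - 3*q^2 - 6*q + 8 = (q - 1)*(q^2 - 2*q - 8) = (q - 1)*(q + 2)*(q - 4)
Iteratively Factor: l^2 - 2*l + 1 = (l - 1)*(l - 1)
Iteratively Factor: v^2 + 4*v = (v + 4)*(v)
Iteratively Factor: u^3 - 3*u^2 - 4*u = (u + 1)*(u^2 - 4*u) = u*(u + 1)*(u - 4)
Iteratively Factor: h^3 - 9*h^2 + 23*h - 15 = (h - 1)*(h^2 - 8*h + 15) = (h - 3)*(h - 1)*(h - 5)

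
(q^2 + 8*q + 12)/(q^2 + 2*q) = (q + 6)/q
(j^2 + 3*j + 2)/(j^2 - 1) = (j + 2)/(j - 1)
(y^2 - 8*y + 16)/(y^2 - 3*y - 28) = (-y^2 + 8*y - 16)/(-y^2 + 3*y + 28)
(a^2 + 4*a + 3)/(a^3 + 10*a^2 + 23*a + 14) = (a + 3)/(a^2 + 9*a + 14)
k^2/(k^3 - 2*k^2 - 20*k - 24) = k^2/(k^3 - 2*k^2 - 20*k - 24)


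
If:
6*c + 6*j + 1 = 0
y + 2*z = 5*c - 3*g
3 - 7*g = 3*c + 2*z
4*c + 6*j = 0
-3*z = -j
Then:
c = -1/2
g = 11/18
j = 1/3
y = -41/9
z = 1/9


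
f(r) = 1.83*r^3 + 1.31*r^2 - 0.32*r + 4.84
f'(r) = 5.49*r^2 + 2.62*r - 0.32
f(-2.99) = -31.41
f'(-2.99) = 40.93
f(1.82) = 19.63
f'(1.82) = 22.63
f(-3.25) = -43.10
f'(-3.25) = 49.15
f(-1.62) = 1.02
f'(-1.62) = 9.84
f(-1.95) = -3.12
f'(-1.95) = 15.45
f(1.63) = 15.72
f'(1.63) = 18.54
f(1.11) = 8.60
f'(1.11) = 9.35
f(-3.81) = -76.14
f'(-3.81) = 69.39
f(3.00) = 65.08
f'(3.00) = 56.95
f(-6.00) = -341.36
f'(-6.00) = 181.60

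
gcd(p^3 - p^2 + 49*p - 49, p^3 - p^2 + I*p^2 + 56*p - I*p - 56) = p^2 + p*(-1 - 7*I) + 7*I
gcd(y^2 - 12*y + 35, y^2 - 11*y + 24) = 1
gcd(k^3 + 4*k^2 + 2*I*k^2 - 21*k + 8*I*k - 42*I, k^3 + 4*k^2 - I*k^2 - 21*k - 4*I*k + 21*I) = k^2 + 4*k - 21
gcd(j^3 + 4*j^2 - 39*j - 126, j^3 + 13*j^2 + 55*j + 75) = j + 3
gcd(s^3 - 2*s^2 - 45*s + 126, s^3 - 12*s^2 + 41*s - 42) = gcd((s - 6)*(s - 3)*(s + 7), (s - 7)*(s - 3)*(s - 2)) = s - 3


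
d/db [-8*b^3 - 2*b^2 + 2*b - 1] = -24*b^2 - 4*b + 2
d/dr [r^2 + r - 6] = 2*r + 1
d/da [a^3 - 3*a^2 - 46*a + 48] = 3*a^2 - 6*a - 46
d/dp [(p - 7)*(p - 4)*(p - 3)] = 3*p^2 - 28*p + 61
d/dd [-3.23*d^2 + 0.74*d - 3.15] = 0.74 - 6.46*d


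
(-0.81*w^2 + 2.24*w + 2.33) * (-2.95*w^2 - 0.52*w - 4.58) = 2.3895*w^4 - 6.1868*w^3 - 4.3285*w^2 - 11.4708*w - 10.6714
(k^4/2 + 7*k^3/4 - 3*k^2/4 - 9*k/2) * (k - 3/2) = k^5/2 + k^4 - 27*k^3/8 - 27*k^2/8 + 27*k/4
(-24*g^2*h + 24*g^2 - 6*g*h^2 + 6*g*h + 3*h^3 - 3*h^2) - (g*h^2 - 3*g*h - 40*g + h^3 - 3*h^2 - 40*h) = -24*g^2*h + 24*g^2 - 7*g*h^2 + 9*g*h + 40*g + 2*h^3 + 40*h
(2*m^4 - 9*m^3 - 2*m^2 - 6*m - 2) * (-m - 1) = -2*m^5 + 7*m^4 + 11*m^3 + 8*m^2 + 8*m + 2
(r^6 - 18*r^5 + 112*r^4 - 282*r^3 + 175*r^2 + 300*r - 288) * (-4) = -4*r^6 + 72*r^5 - 448*r^4 + 1128*r^3 - 700*r^2 - 1200*r + 1152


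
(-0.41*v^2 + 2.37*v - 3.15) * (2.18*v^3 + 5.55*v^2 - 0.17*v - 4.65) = -0.8938*v^5 + 2.8911*v^4 + 6.3562*v^3 - 15.9789*v^2 - 10.485*v + 14.6475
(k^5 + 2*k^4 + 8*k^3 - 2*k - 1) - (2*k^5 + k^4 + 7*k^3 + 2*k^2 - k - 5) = -k^5 + k^4 + k^3 - 2*k^2 - k + 4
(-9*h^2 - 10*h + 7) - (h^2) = -10*h^2 - 10*h + 7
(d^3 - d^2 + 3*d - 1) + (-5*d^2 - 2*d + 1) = d^3 - 6*d^2 + d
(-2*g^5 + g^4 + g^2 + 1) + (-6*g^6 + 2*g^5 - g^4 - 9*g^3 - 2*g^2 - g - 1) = -6*g^6 - 9*g^3 - g^2 - g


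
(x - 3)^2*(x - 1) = x^3 - 7*x^2 + 15*x - 9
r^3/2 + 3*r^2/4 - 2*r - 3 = (r/2 + 1)*(r - 2)*(r + 3/2)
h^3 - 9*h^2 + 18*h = h*(h - 6)*(h - 3)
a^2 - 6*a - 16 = (a - 8)*(a + 2)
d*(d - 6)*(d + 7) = d^3 + d^2 - 42*d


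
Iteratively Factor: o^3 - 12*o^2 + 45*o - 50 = (o - 2)*(o^2 - 10*o + 25) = (o - 5)*(o - 2)*(o - 5)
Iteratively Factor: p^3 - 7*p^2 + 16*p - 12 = (p - 2)*(p^2 - 5*p + 6) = (p - 2)^2*(p - 3)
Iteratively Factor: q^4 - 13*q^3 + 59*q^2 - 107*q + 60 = (q - 1)*(q^3 - 12*q^2 + 47*q - 60) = (q - 4)*(q - 1)*(q^2 - 8*q + 15) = (q - 4)*(q - 3)*(q - 1)*(q - 5)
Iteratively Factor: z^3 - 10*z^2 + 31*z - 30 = (z - 3)*(z^2 - 7*z + 10) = (z - 3)*(z - 2)*(z - 5)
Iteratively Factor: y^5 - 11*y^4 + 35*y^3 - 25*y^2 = (y - 5)*(y^4 - 6*y^3 + 5*y^2) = (y - 5)^2*(y^3 - y^2) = y*(y - 5)^2*(y^2 - y) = y*(y - 5)^2*(y - 1)*(y)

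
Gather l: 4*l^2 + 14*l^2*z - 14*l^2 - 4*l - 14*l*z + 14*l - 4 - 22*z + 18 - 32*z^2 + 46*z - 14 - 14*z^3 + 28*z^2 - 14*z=l^2*(14*z - 10) + l*(10 - 14*z) - 14*z^3 - 4*z^2 + 10*z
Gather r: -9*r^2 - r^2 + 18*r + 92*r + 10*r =-10*r^2 + 120*r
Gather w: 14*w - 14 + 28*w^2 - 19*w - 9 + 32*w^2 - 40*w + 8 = 60*w^2 - 45*w - 15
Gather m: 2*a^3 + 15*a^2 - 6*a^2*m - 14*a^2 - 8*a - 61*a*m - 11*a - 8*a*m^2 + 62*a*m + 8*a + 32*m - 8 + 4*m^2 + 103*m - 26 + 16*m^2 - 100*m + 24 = 2*a^3 + a^2 - 11*a + m^2*(20 - 8*a) + m*(-6*a^2 + a + 35) - 10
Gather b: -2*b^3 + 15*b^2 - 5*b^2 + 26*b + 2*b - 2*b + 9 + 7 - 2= -2*b^3 + 10*b^2 + 26*b + 14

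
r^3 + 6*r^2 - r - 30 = (r - 2)*(r + 3)*(r + 5)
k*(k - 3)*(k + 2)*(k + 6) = k^4 + 5*k^3 - 12*k^2 - 36*k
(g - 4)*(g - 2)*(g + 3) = g^3 - 3*g^2 - 10*g + 24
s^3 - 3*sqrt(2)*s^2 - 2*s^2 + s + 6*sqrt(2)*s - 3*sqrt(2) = (s - 1)^2*(s - 3*sqrt(2))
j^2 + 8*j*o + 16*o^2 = (j + 4*o)^2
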